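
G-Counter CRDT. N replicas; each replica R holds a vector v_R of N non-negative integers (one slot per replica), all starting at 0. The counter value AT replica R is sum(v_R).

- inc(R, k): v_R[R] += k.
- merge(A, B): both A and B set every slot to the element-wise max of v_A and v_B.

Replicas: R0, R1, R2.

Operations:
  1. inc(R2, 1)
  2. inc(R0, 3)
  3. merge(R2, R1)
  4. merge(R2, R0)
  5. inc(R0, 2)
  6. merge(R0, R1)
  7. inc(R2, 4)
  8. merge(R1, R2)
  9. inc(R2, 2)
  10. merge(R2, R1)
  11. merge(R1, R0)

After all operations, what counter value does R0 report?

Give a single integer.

Answer: 12

Derivation:
Op 1: inc R2 by 1 -> R2=(0,0,1) value=1
Op 2: inc R0 by 3 -> R0=(3,0,0) value=3
Op 3: merge R2<->R1 -> R2=(0,0,1) R1=(0,0,1)
Op 4: merge R2<->R0 -> R2=(3,0,1) R0=(3,0,1)
Op 5: inc R0 by 2 -> R0=(5,0,1) value=6
Op 6: merge R0<->R1 -> R0=(5,0,1) R1=(5,0,1)
Op 7: inc R2 by 4 -> R2=(3,0,5) value=8
Op 8: merge R1<->R2 -> R1=(5,0,5) R2=(5,0,5)
Op 9: inc R2 by 2 -> R2=(5,0,7) value=12
Op 10: merge R2<->R1 -> R2=(5,0,7) R1=(5,0,7)
Op 11: merge R1<->R0 -> R1=(5,0,7) R0=(5,0,7)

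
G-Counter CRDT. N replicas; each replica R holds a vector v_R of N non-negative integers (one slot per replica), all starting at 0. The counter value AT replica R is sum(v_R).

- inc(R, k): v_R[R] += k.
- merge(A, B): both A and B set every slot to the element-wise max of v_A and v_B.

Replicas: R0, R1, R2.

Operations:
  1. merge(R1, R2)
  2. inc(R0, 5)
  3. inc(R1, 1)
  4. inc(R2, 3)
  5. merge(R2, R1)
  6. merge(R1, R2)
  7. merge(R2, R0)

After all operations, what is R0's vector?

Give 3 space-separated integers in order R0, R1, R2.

Op 1: merge R1<->R2 -> R1=(0,0,0) R2=(0,0,0)
Op 2: inc R0 by 5 -> R0=(5,0,0) value=5
Op 3: inc R1 by 1 -> R1=(0,1,0) value=1
Op 4: inc R2 by 3 -> R2=(0,0,3) value=3
Op 5: merge R2<->R1 -> R2=(0,1,3) R1=(0,1,3)
Op 6: merge R1<->R2 -> R1=(0,1,3) R2=(0,1,3)
Op 7: merge R2<->R0 -> R2=(5,1,3) R0=(5,1,3)

Answer: 5 1 3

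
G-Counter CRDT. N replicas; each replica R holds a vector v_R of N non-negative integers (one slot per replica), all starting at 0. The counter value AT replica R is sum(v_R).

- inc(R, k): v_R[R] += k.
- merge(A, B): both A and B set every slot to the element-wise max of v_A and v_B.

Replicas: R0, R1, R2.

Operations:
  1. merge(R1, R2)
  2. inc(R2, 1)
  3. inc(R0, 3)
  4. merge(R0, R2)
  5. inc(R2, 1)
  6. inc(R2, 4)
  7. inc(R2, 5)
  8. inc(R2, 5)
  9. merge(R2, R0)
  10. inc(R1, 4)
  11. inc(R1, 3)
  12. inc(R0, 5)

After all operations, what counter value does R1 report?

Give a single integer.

Op 1: merge R1<->R2 -> R1=(0,0,0) R2=(0,0,0)
Op 2: inc R2 by 1 -> R2=(0,0,1) value=1
Op 3: inc R0 by 3 -> R0=(3,0,0) value=3
Op 4: merge R0<->R2 -> R0=(3,0,1) R2=(3,0,1)
Op 5: inc R2 by 1 -> R2=(3,0,2) value=5
Op 6: inc R2 by 4 -> R2=(3,0,6) value=9
Op 7: inc R2 by 5 -> R2=(3,0,11) value=14
Op 8: inc R2 by 5 -> R2=(3,0,16) value=19
Op 9: merge R2<->R0 -> R2=(3,0,16) R0=(3,0,16)
Op 10: inc R1 by 4 -> R1=(0,4,0) value=4
Op 11: inc R1 by 3 -> R1=(0,7,0) value=7
Op 12: inc R0 by 5 -> R0=(8,0,16) value=24

Answer: 7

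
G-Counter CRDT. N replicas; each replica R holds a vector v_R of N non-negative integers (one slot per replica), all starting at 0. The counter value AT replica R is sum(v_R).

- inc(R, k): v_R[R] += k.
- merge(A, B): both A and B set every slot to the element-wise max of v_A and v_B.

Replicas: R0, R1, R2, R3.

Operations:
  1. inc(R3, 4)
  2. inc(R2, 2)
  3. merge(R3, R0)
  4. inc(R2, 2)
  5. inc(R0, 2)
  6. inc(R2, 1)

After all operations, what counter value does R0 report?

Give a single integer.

Op 1: inc R3 by 4 -> R3=(0,0,0,4) value=4
Op 2: inc R2 by 2 -> R2=(0,0,2,0) value=2
Op 3: merge R3<->R0 -> R3=(0,0,0,4) R0=(0,0,0,4)
Op 4: inc R2 by 2 -> R2=(0,0,4,0) value=4
Op 5: inc R0 by 2 -> R0=(2,0,0,4) value=6
Op 6: inc R2 by 1 -> R2=(0,0,5,0) value=5

Answer: 6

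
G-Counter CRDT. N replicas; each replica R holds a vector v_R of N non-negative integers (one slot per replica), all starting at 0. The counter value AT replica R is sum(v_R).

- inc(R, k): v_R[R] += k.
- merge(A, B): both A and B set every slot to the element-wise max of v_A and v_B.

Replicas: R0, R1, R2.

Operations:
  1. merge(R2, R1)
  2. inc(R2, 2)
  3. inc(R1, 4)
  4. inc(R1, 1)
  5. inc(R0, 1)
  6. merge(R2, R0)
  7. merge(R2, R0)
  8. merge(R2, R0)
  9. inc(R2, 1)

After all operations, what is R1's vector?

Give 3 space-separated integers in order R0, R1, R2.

Op 1: merge R2<->R1 -> R2=(0,0,0) R1=(0,0,0)
Op 2: inc R2 by 2 -> R2=(0,0,2) value=2
Op 3: inc R1 by 4 -> R1=(0,4,0) value=4
Op 4: inc R1 by 1 -> R1=(0,5,0) value=5
Op 5: inc R0 by 1 -> R0=(1,0,0) value=1
Op 6: merge R2<->R0 -> R2=(1,0,2) R0=(1,0,2)
Op 7: merge R2<->R0 -> R2=(1,0,2) R0=(1,0,2)
Op 8: merge R2<->R0 -> R2=(1,0,2) R0=(1,0,2)
Op 9: inc R2 by 1 -> R2=(1,0,3) value=4

Answer: 0 5 0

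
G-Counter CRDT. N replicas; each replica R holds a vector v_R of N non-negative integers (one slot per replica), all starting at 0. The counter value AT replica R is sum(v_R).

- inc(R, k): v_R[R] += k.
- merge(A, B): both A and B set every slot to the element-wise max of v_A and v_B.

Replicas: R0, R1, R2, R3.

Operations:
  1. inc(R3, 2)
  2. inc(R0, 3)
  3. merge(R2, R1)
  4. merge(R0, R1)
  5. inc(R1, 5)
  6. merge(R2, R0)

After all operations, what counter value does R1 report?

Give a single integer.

Answer: 8

Derivation:
Op 1: inc R3 by 2 -> R3=(0,0,0,2) value=2
Op 2: inc R0 by 3 -> R0=(3,0,0,0) value=3
Op 3: merge R2<->R1 -> R2=(0,0,0,0) R1=(0,0,0,0)
Op 4: merge R0<->R1 -> R0=(3,0,0,0) R1=(3,0,0,0)
Op 5: inc R1 by 5 -> R1=(3,5,0,0) value=8
Op 6: merge R2<->R0 -> R2=(3,0,0,0) R0=(3,0,0,0)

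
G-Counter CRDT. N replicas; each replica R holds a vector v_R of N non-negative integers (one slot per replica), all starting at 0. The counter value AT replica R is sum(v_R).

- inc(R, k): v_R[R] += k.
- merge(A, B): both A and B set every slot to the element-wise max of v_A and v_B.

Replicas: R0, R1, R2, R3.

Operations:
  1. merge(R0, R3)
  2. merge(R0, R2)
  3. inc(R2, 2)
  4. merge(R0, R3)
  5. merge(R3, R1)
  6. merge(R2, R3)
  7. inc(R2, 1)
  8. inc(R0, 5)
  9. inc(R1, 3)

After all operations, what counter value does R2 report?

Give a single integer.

Answer: 3

Derivation:
Op 1: merge R0<->R3 -> R0=(0,0,0,0) R3=(0,0,0,0)
Op 2: merge R0<->R2 -> R0=(0,0,0,0) R2=(0,0,0,0)
Op 3: inc R2 by 2 -> R2=(0,0,2,0) value=2
Op 4: merge R0<->R3 -> R0=(0,0,0,0) R3=(0,0,0,0)
Op 5: merge R3<->R1 -> R3=(0,0,0,0) R1=(0,0,0,0)
Op 6: merge R2<->R3 -> R2=(0,0,2,0) R3=(0,0,2,0)
Op 7: inc R2 by 1 -> R2=(0,0,3,0) value=3
Op 8: inc R0 by 5 -> R0=(5,0,0,0) value=5
Op 9: inc R1 by 3 -> R1=(0,3,0,0) value=3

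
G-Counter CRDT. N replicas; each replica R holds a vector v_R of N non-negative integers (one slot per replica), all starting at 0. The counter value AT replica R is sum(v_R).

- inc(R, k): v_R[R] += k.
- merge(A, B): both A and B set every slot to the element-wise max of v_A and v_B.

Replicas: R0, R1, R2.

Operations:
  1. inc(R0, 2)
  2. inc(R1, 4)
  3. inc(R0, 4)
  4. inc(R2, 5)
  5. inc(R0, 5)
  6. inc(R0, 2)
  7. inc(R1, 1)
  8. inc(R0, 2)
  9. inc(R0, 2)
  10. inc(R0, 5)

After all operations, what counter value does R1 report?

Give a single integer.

Op 1: inc R0 by 2 -> R0=(2,0,0) value=2
Op 2: inc R1 by 4 -> R1=(0,4,0) value=4
Op 3: inc R0 by 4 -> R0=(6,0,0) value=6
Op 4: inc R2 by 5 -> R2=(0,0,5) value=5
Op 5: inc R0 by 5 -> R0=(11,0,0) value=11
Op 6: inc R0 by 2 -> R0=(13,0,0) value=13
Op 7: inc R1 by 1 -> R1=(0,5,0) value=5
Op 8: inc R0 by 2 -> R0=(15,0,0) value=15
Op 9: inc R0 by 2 -> R0=(17,0,0) value=17
Op 10: inc R0 by 5 -> R0=(22,0,0) value=22

Answer: 5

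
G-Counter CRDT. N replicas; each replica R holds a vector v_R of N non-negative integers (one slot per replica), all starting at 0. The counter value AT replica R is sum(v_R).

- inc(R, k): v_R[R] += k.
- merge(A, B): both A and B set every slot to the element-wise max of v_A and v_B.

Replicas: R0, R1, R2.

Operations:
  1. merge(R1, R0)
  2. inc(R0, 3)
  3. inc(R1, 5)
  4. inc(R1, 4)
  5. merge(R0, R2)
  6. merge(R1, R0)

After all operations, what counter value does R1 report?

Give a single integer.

Answer: 12

Derivation:
Op 1: merge R1<->R0 -> R1=(0,0,0) R0=(0,0,0)
Op 2: inc R0 by 3 -> R0=(3,0,0) value=3
Op 3: inc R1 by 5 -> R1=(0,5,0) value=5
Op 4: inc R1 by 4 -> R1=(0,9,0) value=9
Op 5: merge R0<->R2 -> R0=(3,0,0) R2=(3,0,0)
Op 6: merge R1<->R0 -> R1=(3,9,0) R0=(3,9,0)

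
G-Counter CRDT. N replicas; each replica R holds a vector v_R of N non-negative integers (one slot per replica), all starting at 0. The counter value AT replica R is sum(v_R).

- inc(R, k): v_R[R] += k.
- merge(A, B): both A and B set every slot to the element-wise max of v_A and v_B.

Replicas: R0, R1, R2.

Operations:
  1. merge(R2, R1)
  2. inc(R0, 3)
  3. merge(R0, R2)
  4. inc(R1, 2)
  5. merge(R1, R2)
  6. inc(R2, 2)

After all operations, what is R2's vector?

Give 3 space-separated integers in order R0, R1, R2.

Op 1: merge R2<->R1 -> R2=(0,0,0) R1=(0,0,0)
Op 2: inc R0 by 3 -> R0=(3,0,0) value=3
Op 3: merge R0<->R2 -> R0=(3,0,0) R2=(3,0,0)
Op 4: inc R1 by 2 -> R1=(0,2,0) value=2
Op 5: merge R1<->R2 -> R1=(3,2,0) R2=(3,2,0)
Op 6: inc R2 by 2 -> R2=(3,2,2) value=7

Answer: 3 2 2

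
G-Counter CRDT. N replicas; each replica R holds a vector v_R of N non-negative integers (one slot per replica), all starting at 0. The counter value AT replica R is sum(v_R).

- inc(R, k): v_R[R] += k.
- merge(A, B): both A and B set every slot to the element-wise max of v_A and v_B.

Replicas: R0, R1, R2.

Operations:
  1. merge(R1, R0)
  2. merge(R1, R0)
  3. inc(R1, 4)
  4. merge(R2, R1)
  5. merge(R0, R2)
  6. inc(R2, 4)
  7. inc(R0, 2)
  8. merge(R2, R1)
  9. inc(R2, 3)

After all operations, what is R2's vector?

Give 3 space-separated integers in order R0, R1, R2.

Op 1: merge R1<->R0 -> R1=(0,0,0) R0=(0,0,0)
Op 2: merge R1<->R0 -> R1=(0,0,0) R0=(0,0,0)
Op 3: inc R1 by 4 -> R1=(0,4,0) value=4
Op 4: merge R2<->R1 -> R2=(0,4,0) R1=(0,4,0)
Op 5: merge R0<->R2 -> R0=(0,4,0) R2=(0,4,0)
Op 6: inc R2 by 4 -> R2=(0,4,4) value=8
Op 7: inc R0 by 2 -> R0=(2,4,0) value=6
Op 8: merge R2<->R1 -> R2=(0,4,4) R1=(0,4,4)
Op 9: inc R2 by 3 -> R2=(0,4,7) value=11

Answer: 0 4 7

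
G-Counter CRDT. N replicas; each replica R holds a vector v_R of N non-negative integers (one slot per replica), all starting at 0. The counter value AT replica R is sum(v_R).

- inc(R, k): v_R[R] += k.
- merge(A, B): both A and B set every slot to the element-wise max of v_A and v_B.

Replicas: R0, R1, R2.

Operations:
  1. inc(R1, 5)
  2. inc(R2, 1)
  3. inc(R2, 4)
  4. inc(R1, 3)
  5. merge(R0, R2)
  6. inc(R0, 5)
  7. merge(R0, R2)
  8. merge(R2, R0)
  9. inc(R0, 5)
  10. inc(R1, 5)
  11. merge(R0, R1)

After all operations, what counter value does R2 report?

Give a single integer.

Op 1: inc R1 by 5 -> R1=(0,5,0) value=5
Op 2: inc R2 by 1 -> R2=(0,0,1) value=1
Op 3: inc R2 by 4 -> R2=(0,0,5) value=5
Op 4: inc R1 by 3 -> R1=(0,8,0) value=8
Op 5: merge R0<->R2 -> R0=(0,0,5) R2=(0,0,5)
Op 6: inc R0 by 5 -> R0=(5,0,5) value=10
Op 7: merge R0<->R2 -> R0=(5,0,5) R2=(5,0,5)
Op 8: merge R2<->R0 -> R2=(5,0,5) R0=(5,0,5)
Op 9: inc R0 by 5 -> R0=(10,0,5) value=15
Op 10: inc R1 by 5 -> R1=(0,13,0) value=13
Op 11: merge R0<->R1 -> R0=(10,13,5) R1=(10,13,5)

Answer: 10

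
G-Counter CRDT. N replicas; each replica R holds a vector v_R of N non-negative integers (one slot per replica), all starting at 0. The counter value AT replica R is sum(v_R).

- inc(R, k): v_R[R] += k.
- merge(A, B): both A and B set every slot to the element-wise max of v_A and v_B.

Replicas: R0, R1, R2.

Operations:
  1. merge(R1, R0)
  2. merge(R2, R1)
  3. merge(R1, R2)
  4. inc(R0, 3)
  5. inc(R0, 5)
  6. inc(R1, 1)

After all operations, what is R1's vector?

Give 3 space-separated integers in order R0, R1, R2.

Answer: 0 1 0

Derivation:
Op 1: merge R1<->R0 -> R1=(0,0,0) R0=(0,0,0)
Op 2: merge R2<->R1 -> R2=(0,0,0) R1=(0,0,0)
Op 3: merge R1<->R2 -> R1=(0,0,0) R2=(0,0,0)
Op 4: inc R0 by 3 -> R0=(3,0,0) value=3
Op 5: inc R0 by 5 -> R0=(8,0,0) value=8
Op 6: inc R1 by 1 -> R1=(0,1,0) value=1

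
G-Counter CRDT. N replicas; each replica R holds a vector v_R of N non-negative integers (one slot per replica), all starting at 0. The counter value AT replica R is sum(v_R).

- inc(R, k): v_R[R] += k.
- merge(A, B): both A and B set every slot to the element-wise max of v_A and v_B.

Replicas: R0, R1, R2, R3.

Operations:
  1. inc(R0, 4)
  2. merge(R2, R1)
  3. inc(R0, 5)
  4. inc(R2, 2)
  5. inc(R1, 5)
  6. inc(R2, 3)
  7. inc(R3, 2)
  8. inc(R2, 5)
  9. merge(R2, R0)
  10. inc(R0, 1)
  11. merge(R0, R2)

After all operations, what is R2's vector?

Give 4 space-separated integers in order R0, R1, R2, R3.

Op 1: inc R0 by 4 -> R0=(4,0,0,0) value=4
Op 2: merge R2<->R1 -> R2=(0,0,0,0) R1=(0,0,0,0)
Op 3: inc R0 by 5 -> R0=(9,0,0,0) value=9
Op 4: inc R2 by 2 -> R2=(0,0,2,0) value=2
Op 5: inc R1 by 5 -> R1=(0,5,0,0) value=5
Op 6: inc R2 by 3 -> R2=(0,0,5,0) value=5
Op 7: inc R3 by 2 -> R3=(0,0,0,2) value=2
Op 8: inc R2 by 5 -> R2=(0,0,10,0) value=10
Op 9: merge R2<->R0 -> R2=(9,0,10,0) R0=(9,0,10,0)
Op 10: inc R0 by 1 -> R0=(10,0,10,0) value=20
Op 11: merge R0<->R2 -> R0=(10,0,10,0) R2=(10,0,10,0)

Answer: 10 0 10 0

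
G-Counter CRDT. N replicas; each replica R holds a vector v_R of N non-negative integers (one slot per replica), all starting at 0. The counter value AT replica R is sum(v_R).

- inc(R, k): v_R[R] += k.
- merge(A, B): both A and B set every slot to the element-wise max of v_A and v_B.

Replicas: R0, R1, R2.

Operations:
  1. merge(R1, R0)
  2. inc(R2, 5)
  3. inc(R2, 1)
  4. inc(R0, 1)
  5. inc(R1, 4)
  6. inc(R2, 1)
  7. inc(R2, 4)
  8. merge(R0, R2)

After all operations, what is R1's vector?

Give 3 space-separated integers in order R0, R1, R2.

Answer: 0 4 0

Derivation:
Op 1: merge R1<->R0 -> R1=(0,0,0) R0=(0,0,0)
Op 2: inc R2 by 5 -> R2=(0,0,5) value=5
Op 3: inc R2 by 1 -> R2=(0,0,6) value=6
Op 4: inc R0 by 1 -> R0=(1,0,0) value=1
Op 5: inc R1 by 4 -> R1=(0,4,0) value=4
Op 6: inc R2 by 1 -> R2=(0,0,7) value=7
Op 7: inc R2 by 4 -> R2=(0,0,11) value=11
Op 8: merge R0<->R2 -> R0=(1,0,11) R2=(1,0,11)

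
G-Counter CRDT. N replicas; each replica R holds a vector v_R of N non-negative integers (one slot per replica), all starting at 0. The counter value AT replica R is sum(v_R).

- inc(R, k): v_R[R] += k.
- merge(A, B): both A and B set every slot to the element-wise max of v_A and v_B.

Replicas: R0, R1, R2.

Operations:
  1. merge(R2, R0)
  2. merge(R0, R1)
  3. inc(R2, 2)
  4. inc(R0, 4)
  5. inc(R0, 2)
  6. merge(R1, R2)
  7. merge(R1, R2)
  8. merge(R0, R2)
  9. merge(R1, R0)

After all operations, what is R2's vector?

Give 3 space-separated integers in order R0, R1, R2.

Answer: 6 0 2

Derivation:
Op 1: merge R2<->R0 -> R2=(0,0,0) R0=(0,0,0)
Op 2: merge R0<->R1 -> R0=(0,0,0) R1=(0,0,0)
Op 3: inc R2 by 2 -> R2=(0,0,2) value=2
Op 4: inc R0 by 4 -> R0=(4,0,0) value=4
Op 5: inc R0 by 2 -> R0=(6,0,0) value=6
Op 6: merge R1<->R2 -> R1=(0,0,2) R2=(0,0,2)
Op 7: merge R1<->R2 -> R1=(0,0,2) R2=(0,0,2)
Op 8: merge R0<->R2 -> R0=(6,0,2) R2=(6,0,2)
Op 9: merge R1<->R0 -> R1=(6,0,2) R0=(6,0,2)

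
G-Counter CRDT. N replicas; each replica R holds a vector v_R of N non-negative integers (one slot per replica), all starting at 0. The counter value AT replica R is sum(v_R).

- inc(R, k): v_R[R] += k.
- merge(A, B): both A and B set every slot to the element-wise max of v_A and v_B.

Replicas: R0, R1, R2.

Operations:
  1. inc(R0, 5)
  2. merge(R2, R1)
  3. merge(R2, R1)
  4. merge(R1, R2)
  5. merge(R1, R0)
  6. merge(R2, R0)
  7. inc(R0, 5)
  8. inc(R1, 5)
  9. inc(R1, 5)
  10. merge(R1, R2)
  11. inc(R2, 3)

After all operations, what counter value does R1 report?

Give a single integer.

Op 1: inc R0 by 5 -> R0=(5,0,0) value=5
Op 2: merge R2<->R1 -> R2=(0,0,0) R1=(0,0,0)
Op 3: merge R2<->R1 -> R2=(0,0,0) R1=(0,0,0)
Op 4: merge R1<->R2 -> R1=(0,0,0) R2=(0,0,0)
Op 5: merge R1<->R0 -> R1=(5,0,0) R0=(5,0,0)
Op 6: merge R2<->R0 -> R2=(5,0,0) R0=(5,0,0)
Op 7: inc R0 by 5 -> R0=(10,0,0) value=10
Op 8: inc R1 by 5 -> R1=(5,5,0) value=10
Op 9: inc R1 by 5 -> R1=(5,10,0) value=15
Op 10: merge R1<->R2 -> R1=(5,10,0) R2=(5,10,0)
Op 11: inc R2 by 3 -> R2=(5,10,3) value=18

Answer: 15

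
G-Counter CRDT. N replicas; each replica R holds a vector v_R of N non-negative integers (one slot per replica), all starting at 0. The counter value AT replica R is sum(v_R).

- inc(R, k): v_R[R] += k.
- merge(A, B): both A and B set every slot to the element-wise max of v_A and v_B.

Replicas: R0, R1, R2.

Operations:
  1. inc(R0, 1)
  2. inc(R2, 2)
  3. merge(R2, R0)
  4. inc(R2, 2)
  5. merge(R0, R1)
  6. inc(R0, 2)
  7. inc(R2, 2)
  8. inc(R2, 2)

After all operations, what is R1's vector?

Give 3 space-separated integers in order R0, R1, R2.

Answer: 1 0 2

Derivation:
Op 1: inc R0 by 1 -> R0=(1,0,0) value=1
Op 2: inc R2 by 2 -> R2=(0,0,2) value=2
Op 3: merge R2<->R0 -> R2=(1,0,2) R0=(1,0,2)
Op 4: inc R2 by 2 -> R2=(1,0,4) value=5
Op 5: merge R0<->R1 -> R0=(1,0,2) R1=(1,0,2)
Op 6: inc R0 by 2 -> R0=(3,0,2) value=5
Op 7: inc R2 by 2 -> R2=(1,0,6) value=7
Op 8: inc R2 by 2 -> R2=(1,0,8) value=9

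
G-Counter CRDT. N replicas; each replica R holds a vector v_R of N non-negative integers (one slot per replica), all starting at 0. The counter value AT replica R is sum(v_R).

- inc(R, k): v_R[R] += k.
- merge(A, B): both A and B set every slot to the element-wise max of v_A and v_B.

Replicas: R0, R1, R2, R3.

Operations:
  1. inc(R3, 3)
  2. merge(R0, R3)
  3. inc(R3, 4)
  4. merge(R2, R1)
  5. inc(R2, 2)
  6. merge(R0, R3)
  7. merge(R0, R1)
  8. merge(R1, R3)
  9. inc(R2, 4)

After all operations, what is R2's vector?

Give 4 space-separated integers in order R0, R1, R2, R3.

Op 1: inc R3 by 3 -> R3=(0,0,0,3) value=3
Op 2: merge R0<->R3 -> R0=(0,0,0,3) R3=(0,0,0,3)
Op 3: inc R3 by 4 -> R3=(0,0,0,7) value=7
Op 4: merge R2<->R1 -> R2=(0,0,0,0) R1=(0,0,0,0)
Op 5: inc R2 by 2 -> R2=(0,0,2,0) value=2
Op 6: merge R0<->R3 -> R0=(0,0,0,7) R3=(0,0,0,7)
Op 7: merge R0<->R1 -> R0=(0,0,0,7) R1=(0,0,0,7)
Op 8: merge R1<->R3 -> R1=(0,0,0,7) R3=(0,0,0,7)
Op 9: inc R2 by 4 -> R2=(0,0,6,0) value=6

Answer: 0 0 6 0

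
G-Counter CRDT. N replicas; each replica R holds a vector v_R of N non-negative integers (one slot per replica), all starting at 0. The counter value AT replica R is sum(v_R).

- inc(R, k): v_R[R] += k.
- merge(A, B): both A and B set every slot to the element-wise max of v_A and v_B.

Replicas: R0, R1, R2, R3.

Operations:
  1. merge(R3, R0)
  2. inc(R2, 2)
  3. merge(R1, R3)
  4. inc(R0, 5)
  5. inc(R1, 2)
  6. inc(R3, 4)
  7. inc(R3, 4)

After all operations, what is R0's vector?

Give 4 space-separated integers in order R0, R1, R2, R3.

Answer: 5 0 0 0

Derivation:
Op 1: merge R3<->R0 -> R3=(0,0,0,0) R0=(0,0,0,0)
Op 2: inc R2 by 2 -> R2=(0,0,2,0) value=2
Op 3: merge R1<->R3 -> R1=(0,0,0,0) R3=(0,0,0,0)
Op 4: inc R0 by 5 -> R0=(5,0,0,0) value=5
Op 5: inc R1 by 2 -> R1=(0,2,0,0) value=2
Op 6: inc R3 by 4 -> R3=(0,0,0,4) value=4
Op 7: inc R3 by 4 -> R3=(0,0,0,8) value=8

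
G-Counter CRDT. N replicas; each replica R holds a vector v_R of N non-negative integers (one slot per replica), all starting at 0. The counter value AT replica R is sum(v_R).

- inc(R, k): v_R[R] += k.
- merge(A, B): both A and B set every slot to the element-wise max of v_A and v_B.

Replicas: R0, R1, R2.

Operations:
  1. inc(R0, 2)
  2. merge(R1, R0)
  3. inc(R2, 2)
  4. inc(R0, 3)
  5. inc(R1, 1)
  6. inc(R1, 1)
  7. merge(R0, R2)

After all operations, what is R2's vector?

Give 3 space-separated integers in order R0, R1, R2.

Answer: 5 0 2

Derivation:
Op 1: inc R0 by 2 -> R0=(2,0,0) value=2
Op 2: merge R1<->R0 -> R1=(2,0,0) R0=(2,0,0)
Op 3: inc R2 by 2 -> R2=(0,0,2) value=2
Op 4: inc R0 by 3 -> R0=(5,0,0) value=5
Op 5: inc R1 by 1 -> R1=(2,1,0) value=3
Op 6: inc R1 by 1 -> R1=(2,2,0) value=4
Op 7: merge R0<->R2 -> R0=(5,0,2) R2=(5,0,2)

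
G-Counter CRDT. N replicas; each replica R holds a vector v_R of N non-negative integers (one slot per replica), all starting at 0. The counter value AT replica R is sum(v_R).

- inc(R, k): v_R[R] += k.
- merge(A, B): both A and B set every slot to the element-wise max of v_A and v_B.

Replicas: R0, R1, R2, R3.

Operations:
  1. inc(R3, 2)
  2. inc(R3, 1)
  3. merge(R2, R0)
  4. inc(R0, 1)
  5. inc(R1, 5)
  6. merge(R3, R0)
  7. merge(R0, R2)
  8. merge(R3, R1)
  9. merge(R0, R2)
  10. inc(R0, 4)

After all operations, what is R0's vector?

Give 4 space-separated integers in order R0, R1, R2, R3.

Answer: 5 0 0 3

Derivation:
Op 1: inc R3 by 2 -> R3=(0,0,0,2) value=2
Op 2: inc R3 by 1 -> R3=(0,0,0,3) value=3
Op 3: merge R2<->R0 -> R2=(0,0,0,0) R0=(0,0,0,0)
Op 4: inc R0 by 1 -> R0=(1,0,0,0) value=1
Op 5: inc R1 by 5 -> R1=(0,5,0,0) value=5
Op 6: merge R3<->R0 -> R3=(1,0,0,3) R0=(1,0,0,3)
Op 7: merge R0<->R2 -> R0=(1,0,0,3) R2=(1,0,0,3)
Op 8: merge R3<->R1 -> R3=(1,5,0,3) R1=(1,5,0,3)
Op 9: merge R0<->R2 -> R0=(1,0,0,3) R2=(1,0,0,3)
Op 10: inc R0 by 4 -> R0=(5,0,0,3) value=8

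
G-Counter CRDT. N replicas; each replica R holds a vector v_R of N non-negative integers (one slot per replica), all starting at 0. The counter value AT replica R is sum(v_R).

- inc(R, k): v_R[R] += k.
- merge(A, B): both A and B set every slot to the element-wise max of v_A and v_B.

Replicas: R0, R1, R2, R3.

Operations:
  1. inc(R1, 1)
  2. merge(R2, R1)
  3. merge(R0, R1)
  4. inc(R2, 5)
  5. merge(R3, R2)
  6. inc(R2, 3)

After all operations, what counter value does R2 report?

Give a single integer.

Op 1: inc R1 by 1 -> R1=(0,1,0,0) value=1
Op 2: merge R2<->R1 -> R2=(0,1,0,0) R1=(0,1,0,0)
Op 3: merge R0<->R1 -> R0=(0,1,0,0) R1=(0,1,0,0)
Op 4: inc R2 by 5 -> R2=(0,1,5,0) value=6
Op 5: merge R3<->R2 -> R3=(0,1,5,0) R2=(0,1,5,0)
Op 6: inc R2 by 3 -> R2=(0,1,8,0) value=9

Answer: 9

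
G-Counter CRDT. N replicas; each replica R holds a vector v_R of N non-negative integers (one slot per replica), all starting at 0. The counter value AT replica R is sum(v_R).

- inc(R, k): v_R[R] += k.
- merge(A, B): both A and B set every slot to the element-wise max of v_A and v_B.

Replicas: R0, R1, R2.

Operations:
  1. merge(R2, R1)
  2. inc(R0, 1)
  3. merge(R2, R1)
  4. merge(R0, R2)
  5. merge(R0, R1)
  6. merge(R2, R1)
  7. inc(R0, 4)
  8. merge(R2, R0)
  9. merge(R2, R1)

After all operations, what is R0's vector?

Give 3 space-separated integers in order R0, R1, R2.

Answer: 5 0 0

Derivation:
Op 1: merge R2<->R1 -> R2=(0,0,0) R1=(0,0,0)
Op 2: inc R0 by 1 -> R0=(1,0,0) value=1
Op 3: merge R2<->R1 -> R2=(0,0,0) R1=(0,0,0)
Op 4: merge R0<->R2 -> R0=(1,0,0) R2=(1,0,0)
Op 5: merge R0<->R1 -> R0=(1,0,0) R1=(1,0,0)
Op 6: merge R2<->R1 -> R2=(1,0,0) R1=(1,0,0)
Op 7: inc R0 by 4 -> R0=(5,0,0) value=5
Op 8: merge R2<->R0 -> R2=(5,0,0) R0=(5,0,0)
Op 9: merge R2<->R1 -> R2=(5,0,0) R1=(5,0,0)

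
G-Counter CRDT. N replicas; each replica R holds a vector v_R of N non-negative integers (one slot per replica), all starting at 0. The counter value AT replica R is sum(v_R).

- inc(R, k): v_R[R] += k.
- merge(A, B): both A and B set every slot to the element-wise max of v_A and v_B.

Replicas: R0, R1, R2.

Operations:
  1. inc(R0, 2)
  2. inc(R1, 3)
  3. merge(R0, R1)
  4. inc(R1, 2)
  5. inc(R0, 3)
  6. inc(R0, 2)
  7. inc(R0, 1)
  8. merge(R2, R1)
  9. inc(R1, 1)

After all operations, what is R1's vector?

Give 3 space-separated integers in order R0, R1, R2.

Answer: 2 6 0

Derivation:
Op 1: inc R0 by 2 -> R0=(2,0,0) value=2
Op 2: inc R1 by 3 -> R1=(0,3,0) value=3
Op 3: merge R0<->R1 -> R0=(2,3,0) R1=(2,3,0)
Op 4: inc R1 by 2 -> R1=(2,5,0) value=7
Op 5: inc R0 by 3 -> R0=(5,3,0) value=8
Op 6: inc R0 by 2 -> R0=(7,3,0) value=10
Op 7: inc R0 by 1 -> R0=(8,3,0) value=11
Op 8: merge R2<->R1 -> R2=(2,5,0) R1=(2,5,0)
Op 9: inc R1 by 1 -> R1=(2,6,0) value=8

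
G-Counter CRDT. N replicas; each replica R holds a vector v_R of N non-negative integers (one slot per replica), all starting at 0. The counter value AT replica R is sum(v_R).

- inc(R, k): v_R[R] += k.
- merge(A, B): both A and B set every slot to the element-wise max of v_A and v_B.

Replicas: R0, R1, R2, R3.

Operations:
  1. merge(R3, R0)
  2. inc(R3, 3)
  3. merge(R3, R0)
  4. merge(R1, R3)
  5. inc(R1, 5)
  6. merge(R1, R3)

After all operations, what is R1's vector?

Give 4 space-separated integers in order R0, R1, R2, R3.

Op 1: merge R3<->R0 -> R3=(0,0,0,0) R0=(0,0,0,0)
Op 2: inc R3 by 3 -> R3=(0,0,0,3) value=3
Op 3: merge R3<->R0 -> R3=(0,0,0,3) R0=(0,0,0,3)
Op 4: merge R1<->R3 -> R1=(0,0,0,3) R3=(0,0,0,3)
Op 5: inc R1 by 5 -> R1=(0,5,0,3) value=8
Op 6: merge R1<->R3 -> R1=(0,5,0,3) R3=(0,5,0,3)

Answer: 0 5 0 3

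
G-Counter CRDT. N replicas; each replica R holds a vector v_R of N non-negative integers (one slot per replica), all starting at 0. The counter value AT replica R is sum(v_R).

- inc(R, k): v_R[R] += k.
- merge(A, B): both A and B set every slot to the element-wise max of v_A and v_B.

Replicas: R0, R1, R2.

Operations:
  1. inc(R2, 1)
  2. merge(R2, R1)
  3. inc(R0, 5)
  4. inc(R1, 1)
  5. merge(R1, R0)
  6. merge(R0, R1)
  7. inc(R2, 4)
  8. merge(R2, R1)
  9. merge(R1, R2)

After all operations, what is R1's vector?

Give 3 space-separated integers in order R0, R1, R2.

Op 1: inc R2 by 1 -> R2=(0,0,1) value=1
Op 2: merge R2<->R1 -> R2=(0,0,1) R1=(0,0,1)
Op 3: inc R0 by 5 -> R0=(5,0,0) value=5
Op 4: inc R1 by 1 -> R1=(0,1,1) value=2
Op 5: merge R1<->R0 -> R1=(5,1,1) R0=(5,1,1)
Op 6: merge R0<->R1 -> R0=(5,1,1) R1=(5,1,1)
Op 7: inc R2 by 4 -> R2=(0,0,5) value=5
Op 8: merge R2<->R1 -> R2=(5,1,5) R1=(5,1,5)
Op 9: merge R1<->R2 -> R1=(5,1,5) R2=(5,1,5)

Answer: 5 1 5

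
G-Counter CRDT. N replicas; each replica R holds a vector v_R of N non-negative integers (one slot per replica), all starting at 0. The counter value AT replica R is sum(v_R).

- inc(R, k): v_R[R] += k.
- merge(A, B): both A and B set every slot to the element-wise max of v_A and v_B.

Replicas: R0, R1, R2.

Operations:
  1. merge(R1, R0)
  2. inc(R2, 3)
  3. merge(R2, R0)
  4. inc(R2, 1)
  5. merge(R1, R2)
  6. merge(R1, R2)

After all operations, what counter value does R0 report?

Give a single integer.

Answer: 3

Derivation:
Op 1: merge R1<->R0 -> R1=(0,0,0) R0=(0,0,0)
Op 2: inc R2 by 3 -> R2=(0,0,3) value=3
Op 3: merge R2<->R0 -> R2=(0,0,3) R0=(0,0,3)
Op 4: inc R2 by 1 -> R2=(0,0,4) value=4
Op 5: merge R1<->R2 -> R1=(0,0,4) R2=(0,0,4)
Op 6: merge R1<->R2 -> R1=(0,0,4) R2=(0,0,4)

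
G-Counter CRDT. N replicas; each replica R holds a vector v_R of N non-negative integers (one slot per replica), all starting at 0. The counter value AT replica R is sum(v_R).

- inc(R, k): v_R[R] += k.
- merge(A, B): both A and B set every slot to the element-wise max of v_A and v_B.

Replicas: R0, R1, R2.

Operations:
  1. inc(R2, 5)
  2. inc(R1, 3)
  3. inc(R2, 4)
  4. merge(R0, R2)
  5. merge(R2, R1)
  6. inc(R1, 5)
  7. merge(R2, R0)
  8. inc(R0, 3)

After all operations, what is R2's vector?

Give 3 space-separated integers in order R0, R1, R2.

Answer: 0 3 9

Derivation:
Op 1: inc R2 by 5 -> R2=(0,0,5) value=5
Op 2: inc R1 by 3 -> R1=(0,3,0) value=3
Op 3: inc R2 by 4 -> R2=(0,0,9) value=9
Op 4: merge R0<->R2 -> R0=(0,0,9) R2=(0,0,9)
Op 5: merge R2<->R1 -> R2=(0,3,9) R1=(0,3,9)
Op 6: inc R1 by 5 -> R1=(0,8,9) value=17
Op 7: merge R2<->R0 -> R2=(0,3,9) R0=(0,3,9)
Op 8: inc R0 by 3 -> R0=(3,3,9) value=15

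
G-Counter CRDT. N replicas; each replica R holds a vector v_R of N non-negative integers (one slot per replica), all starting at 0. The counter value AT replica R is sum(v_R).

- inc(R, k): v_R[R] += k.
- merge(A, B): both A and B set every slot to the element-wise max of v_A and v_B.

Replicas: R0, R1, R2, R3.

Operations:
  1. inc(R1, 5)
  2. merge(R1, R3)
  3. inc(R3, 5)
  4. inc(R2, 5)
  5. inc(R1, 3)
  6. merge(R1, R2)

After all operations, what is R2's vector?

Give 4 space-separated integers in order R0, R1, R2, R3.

Answer: 0 8 5 0

Derivation:
Op 1: inc R1 by 5 -> R1=(0,5,0,0) value=5
Op 2: merge R1<->R3 -> R1=(0,5,0,0) R3=(0,5,0,0)
Op 3: inc R3 by 5 -> R3=(0,5,0,5) value=10
Op 4: inc R2 by 5 -> R2=(0,0,5,0) value=5
Op 5: inc R1 by 3 -> R1=(0,8,0,0) value=8
Op 6: merge R1<->R2 -> R1=(0,8,5,0) R2=(0,8,5,0)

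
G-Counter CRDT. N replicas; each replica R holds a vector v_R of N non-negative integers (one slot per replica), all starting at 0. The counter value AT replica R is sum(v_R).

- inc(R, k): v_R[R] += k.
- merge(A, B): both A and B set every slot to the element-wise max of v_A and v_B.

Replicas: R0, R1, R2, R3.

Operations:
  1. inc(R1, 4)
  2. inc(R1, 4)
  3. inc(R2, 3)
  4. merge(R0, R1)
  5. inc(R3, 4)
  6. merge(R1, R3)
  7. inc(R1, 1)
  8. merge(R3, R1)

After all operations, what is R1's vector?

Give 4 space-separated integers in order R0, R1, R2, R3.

Op 1: inc R1 by 4 -> R1=(0,4,0,0) value=4
Op 2: inc R1 by 4 -> R1=(0,8,0,0) value=8
Op 3: inc R2 by 3 -> R2=(0,0,3,0) value=3
Op 4: merge R0<->R1 -> R0=(0,8,0,0) R1=(0,8,0,0)
Op 5: inc R3 by 4 -> R3=(0,0,0,4) value=4
Op 6: merge R1<->R3 -> R1=(0,8,0,4) R3=(0,8,0,4)
Op 7: inc R1 by 1 -> R1=(0,9,0,4) value=13
Op 8: merge R3<->R1 -> R3=(0,9,0,4) R1=(0,9,0,4)

Answer: 0 9 0 4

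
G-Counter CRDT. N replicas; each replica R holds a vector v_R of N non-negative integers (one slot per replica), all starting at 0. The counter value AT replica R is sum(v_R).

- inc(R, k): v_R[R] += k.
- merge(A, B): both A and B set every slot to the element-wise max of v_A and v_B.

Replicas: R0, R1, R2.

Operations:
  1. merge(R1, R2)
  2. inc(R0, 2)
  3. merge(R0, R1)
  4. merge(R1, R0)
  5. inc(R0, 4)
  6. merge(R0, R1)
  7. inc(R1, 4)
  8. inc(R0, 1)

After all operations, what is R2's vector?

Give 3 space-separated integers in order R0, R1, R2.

Answer: 0 0 0

Derivation:
Op 1: merge R1<->R2 -> R1=(0,0,0) R2=(0,0,0)
Op 2: inc R0 by 2 -> R0=(2,0,0) value=2
Op 3: merge R0<->R1 -> R0=(2,0,0) R1=(2,0,0)
Op 4: merge R1<->R0 -> R1=(2,0,0) R0=(2,0,0)
Op 5: inc R0 by 4 -> R0=(6,0,0) value=6
Op 6: merge R0<->R1 -> R0=(6,0,0) R1=(6,0,0)
Op 7: inc R1 by 4 -> R1=(6,4,0) value=10
Op 8: inc R0 by 1 -> R0=(7,0,0) value=7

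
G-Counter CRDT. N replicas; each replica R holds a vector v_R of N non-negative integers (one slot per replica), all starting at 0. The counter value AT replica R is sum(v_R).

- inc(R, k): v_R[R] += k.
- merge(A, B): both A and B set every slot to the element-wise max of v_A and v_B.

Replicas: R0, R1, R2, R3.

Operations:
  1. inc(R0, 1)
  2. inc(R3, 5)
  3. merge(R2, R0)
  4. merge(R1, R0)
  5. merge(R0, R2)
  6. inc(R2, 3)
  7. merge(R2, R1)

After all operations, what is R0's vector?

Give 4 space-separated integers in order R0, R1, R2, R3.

Answer: 1 0 0 0

Derivation:
Op 1: inc R0 by 1 -> R0=(1,0,0,0) value=1
Op 2: inc R3 by 5 -> R3=(0,0,0,5) value=5
Op 3: merge R2<->R0 -> R2=(1,0,0,0) R0=(1,0,0,0)
Op 4: merge R1<->R0 -> R1=(1,0,0,0) R0=(1,0,0,0)
Op 5: merge R0<->R2 -> R0=(1,0,0,0) R2=(1,0,0,0)
Op 6: inc R2 by 3 -> R2=(1,0,3,0) value=4
Op 7: merge R2<->R1 -> R2=(1,0,3,0) R1=(1,0,3,0)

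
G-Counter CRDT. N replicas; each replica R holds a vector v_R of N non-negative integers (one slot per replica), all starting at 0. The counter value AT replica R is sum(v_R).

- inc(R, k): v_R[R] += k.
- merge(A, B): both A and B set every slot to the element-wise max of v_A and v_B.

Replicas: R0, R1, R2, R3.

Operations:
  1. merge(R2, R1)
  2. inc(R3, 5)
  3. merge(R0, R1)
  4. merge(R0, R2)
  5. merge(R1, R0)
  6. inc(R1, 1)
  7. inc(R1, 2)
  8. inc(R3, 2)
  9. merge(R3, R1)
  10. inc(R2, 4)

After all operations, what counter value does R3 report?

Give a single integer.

Op 1: merge R2<->R1 -> R2=(0,0,0,0) R1=(0,0,0,0)
Op 2: inc R3 by 5 -> R3=(0,0,0,5) value=5
Op 3: merge R0<->R1 -> R0=(0,0,0,0) R1=(0,0,0,0)
Op 4: merge R0<->R2 -> R0=(0,0,0,0) R2=(0,0,0,0)
Op 5: merge R1<->R0 -> R1=(0,0,0,0) R0=(0,0,0,0)
Op 6: inc R1 by 1 -> R1=(0,1,0,0) value=1
Op 7: inc R1 by 2 -> R1=(0,3,0,0) value=3
Op 8: inc R3 by 2 -> R3=(0,0,0,7) value=7
Op 9: merge R3<->R1 -> R3=(0,3,0,7) R1=(0,3,0,7)
Op 10: inc R2 by 4 -> R2=(0,0,4,0) value=4

Answer: 10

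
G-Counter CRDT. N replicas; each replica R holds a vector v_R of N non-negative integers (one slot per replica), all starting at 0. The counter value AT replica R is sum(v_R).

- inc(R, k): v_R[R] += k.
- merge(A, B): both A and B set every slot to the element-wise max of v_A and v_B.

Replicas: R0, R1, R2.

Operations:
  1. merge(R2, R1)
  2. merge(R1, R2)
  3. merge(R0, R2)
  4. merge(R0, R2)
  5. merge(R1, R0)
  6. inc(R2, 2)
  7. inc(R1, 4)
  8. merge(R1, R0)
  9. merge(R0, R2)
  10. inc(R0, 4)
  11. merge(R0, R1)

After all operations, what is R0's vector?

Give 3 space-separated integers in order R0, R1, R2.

Answer: 4 4 2

Derivation:
Op 1: merge R2<->R1 -> R2=(0,0,0) R1=(0,0,0)
Op 2: merge R1<->R2 -> R1=(0,0,0) R2=(0,0,0)
Op 3: merge R0<->R2 -> R0=(0,0,0) R2=(0,0,0)
Op 4: merge R0<->R2 -> R0=(0,0,0) R2=(0,0,0)
Op 5: merge R1<->R0 -> R1=(0,0,0) R0=(0,0,0)
Op 6: inc R2 by 2 -> R2=(0,0,2) value=2
Op 7: inc R1 by 4 -> R1=(0,4,0) value=4
Op 8: merge R1<->R0 -> R1=(0,4,0) R0=(0,4,0)
Op 9: merge R0<->R2 -> R0=(0,4,2) R2=(0,4,2)
Op 10: inc R0 by 4 -> R0=(4,4,2) value=10
Op 11: merge R0<->R1 -> R0=(4,4,2) R1=(4,4,2)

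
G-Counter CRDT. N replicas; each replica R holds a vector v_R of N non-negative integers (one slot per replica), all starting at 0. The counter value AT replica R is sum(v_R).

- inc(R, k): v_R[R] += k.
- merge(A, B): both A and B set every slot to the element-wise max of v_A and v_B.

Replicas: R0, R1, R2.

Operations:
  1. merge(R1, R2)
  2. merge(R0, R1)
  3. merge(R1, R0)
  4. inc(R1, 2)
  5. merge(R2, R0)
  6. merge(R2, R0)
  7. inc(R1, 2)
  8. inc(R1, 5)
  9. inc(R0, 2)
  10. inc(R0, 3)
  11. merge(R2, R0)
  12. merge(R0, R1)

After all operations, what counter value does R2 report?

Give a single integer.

Op 1: merge R1<->R2 -> R1=(0,0,0) R2=(0,0,0)
Op 2: merge R0<->R1 -> R0=(0,0,0) R1=(0,0,0)
Op 3: merge R1<->R0 -> R1=(0,0,0) R0=(0,0,0)
Op 4: inc R1 by 2 -> R1=(0,2,0) value=2
Op 5: merge R2<->R0 -> R2=(0,0,0) R0=(0,0,0)
Op 6: merge R2<->R0 -> R2=(0,0,0) R0=(0,0,0)
Op 7: inc R1 by 2 -> R1=(0,4,0) value=4
Op 8: inc R1 by 5 -> R1=(0,9,0) value=9
Op 9: inc R0 by 2 -> R0=(2,0,0) value=2
Op 10: inc R0 by 3 -> R0=(5,0,0) value=5
Op 11: merge R2<->R0 -> R2=(5,0,0) R0=(5,0,0)
Op 12: merge R0<->R1 -> R0=(5,9,0) R1=(5,9,0)

Answer: 5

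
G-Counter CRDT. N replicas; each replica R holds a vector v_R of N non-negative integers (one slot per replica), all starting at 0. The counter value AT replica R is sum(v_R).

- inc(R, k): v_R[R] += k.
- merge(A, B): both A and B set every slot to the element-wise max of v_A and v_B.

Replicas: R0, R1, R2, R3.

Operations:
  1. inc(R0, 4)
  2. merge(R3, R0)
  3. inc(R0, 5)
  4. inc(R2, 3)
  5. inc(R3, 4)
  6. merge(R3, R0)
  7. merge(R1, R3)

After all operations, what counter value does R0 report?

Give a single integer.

Op 1: inc R0 by 4 -> R0=(4,0,0,0) value=4
Op 2: merge R3<->R0 -> R3=(4,0,0,0) R0=(4,0,0,0)
Op 3: inc R0 by 5 -> R0=(9,0,0,0) value=9
Op 4: inc R2 by 3 -> R2=(0,0,3,0) value=3
Op 5: inc R3 by 4 -> R3=(4,0,0,4) value=8
Op 6: merge R3<->R0 -> R3=(9,0,0,4) R0=(9,0,0,4)
Op 7: merge R1<->R3 -> R1=(9,0,0,4) R3=(9,0,0,4)

Answer: 13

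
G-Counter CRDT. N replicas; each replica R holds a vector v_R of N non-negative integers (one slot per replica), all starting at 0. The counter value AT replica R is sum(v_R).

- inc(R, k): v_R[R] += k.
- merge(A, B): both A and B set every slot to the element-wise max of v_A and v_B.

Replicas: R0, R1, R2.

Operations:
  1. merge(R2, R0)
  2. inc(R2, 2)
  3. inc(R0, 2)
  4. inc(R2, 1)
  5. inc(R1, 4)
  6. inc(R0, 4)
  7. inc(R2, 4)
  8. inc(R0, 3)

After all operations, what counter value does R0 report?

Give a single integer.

Op 1: merge R2<->R0 -> R2=(0,0,0) R0=(0,0,0)
Op 2: inc R2 by 2 -> R2=(0,0,2) value=2
Op 3: inc R0 by 2 -> R0=(2,0,0) value=2
Op 4: inc R2 by 1 -> R2=(0,0,3) value=3
Op 5: inc R1 by 4 -> R1=(0,4,0) value=4
Op 6: inc R0 by 4 -> R0=(6,0,0) value=6
Op 7: inc R2 by 4 -> R2=(0,0,7) value=7
Op 8: inc R0 by 3 -> R0=(9,0,0) value=9

Answer: 9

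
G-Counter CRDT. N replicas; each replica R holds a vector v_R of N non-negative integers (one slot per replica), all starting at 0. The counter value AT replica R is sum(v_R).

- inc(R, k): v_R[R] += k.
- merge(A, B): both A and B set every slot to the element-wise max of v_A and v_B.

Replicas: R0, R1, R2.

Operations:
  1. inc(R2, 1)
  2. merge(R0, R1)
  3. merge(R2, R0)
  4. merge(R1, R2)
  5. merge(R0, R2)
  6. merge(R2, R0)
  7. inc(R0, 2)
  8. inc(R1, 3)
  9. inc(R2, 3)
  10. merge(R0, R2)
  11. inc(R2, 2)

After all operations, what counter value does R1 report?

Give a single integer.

Answer: 4

Derivation:
Op 1: inc R2 by 1 -> R2=(0,0,1) value=1
Op 2: merge R0<->R1 -> R0=(0,0,0) R1=(0,0,0)
Op 3: merge R2<->R0 -> R2=(0,0,1) R0=(0,0,1)
Op 4: merge R1<->R2 -> R1=(0,0,1) R2=(0,0,1)
Op 5: merge R0<->R2 -> R0=(0,0,1) R2=(0,0,1)
Op 6: merge R2<->R0 -> R2=(0,0,1) R0=(0,0,1)
Op 7: inc R0 by 2 -> R0=(2,0,1) value=3
Op 8: inc R1 by 3 -> R1=(0,3,1) value=4
Op 9: inc R2 by 3 -> R2=(0,0,4) value=4
Op 10: merge R0<->R2 -> R0=(2,0,4) R2=(2,0,4)
Op 11: inc R2 by 2 -> R2=(2,0,6) value=8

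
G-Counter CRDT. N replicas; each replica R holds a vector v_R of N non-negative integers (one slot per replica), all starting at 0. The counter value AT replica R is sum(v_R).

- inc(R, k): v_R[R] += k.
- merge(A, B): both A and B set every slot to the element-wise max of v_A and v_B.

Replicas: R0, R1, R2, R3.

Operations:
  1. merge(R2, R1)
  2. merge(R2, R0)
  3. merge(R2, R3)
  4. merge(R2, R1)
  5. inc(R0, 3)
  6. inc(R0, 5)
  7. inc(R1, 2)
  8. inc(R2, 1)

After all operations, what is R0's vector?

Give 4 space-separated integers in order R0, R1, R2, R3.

Op 1: merge R2<->R1 -> R2=(0,0,0,0) R1=(0,0,0,0)
Op 2: merge R2<->R0 -> R2=(0,0,0,0) R0=(0,0,0,0)
Op 3: merge R2<->R3 -> R2=(0,0,0,0) R3=(0,0,0,0)
Op 4: merge R2<->R1 -> R2=(0,0,0,0) R1=(0,0,0,0)
Op 5: inc R0 by 3 -> R0=(3,0,0,0) value=3
Op 6: inc R0 by 5 -> R0=(8,0,0,0) value=8
Op 7: inc R1 by 2 -> R1=(0,2,0,0) value=2
Op 8: inc R2 by 1 -> R2=(0,0,1,0) value=1

Answer: 8 0 0 0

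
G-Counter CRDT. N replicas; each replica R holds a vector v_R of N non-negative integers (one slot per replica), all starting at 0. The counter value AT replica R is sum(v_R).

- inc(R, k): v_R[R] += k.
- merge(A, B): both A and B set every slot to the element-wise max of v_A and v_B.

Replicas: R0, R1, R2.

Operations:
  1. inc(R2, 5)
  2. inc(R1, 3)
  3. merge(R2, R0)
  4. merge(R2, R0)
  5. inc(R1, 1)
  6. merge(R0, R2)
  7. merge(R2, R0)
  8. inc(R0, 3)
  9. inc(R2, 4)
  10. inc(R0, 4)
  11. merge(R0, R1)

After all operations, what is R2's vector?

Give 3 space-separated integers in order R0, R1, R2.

Op 1: inc R2 by 5 -> R2=(0,0,5) value=5
Op 2: inc R1 by 3 -> R1=(0,3,0) value=3
Op 3: merge R2<->R0 -> R2=(0,0,5) R0=(0,0,5)
Op 4: merge R2<->R0 -> R2=(0,0,5) R0=(0,0,5)
Op 5: inc R1 by 1 -> R1=(0,4,0) value=4
Op 6: merge R0<->R2 -> R0=(0,0,5) R2=(0,0,5)
Op 7: merge R2<->R0 -> R2=(0,0,5) R0=(0,0,5)
Op 8: inc R0 by 3 -> R0=(3,0,5) value=8
Op 9: inc R2 by 4 -> R2=(0,0,9) value=9
Op 10: inc R0 by 4 -> R0=(7,0,5) value=12
Op 11: merge R0<->R1 -> R0=(7,4,5) R1=(7,4,5)

Answer: 0 0 9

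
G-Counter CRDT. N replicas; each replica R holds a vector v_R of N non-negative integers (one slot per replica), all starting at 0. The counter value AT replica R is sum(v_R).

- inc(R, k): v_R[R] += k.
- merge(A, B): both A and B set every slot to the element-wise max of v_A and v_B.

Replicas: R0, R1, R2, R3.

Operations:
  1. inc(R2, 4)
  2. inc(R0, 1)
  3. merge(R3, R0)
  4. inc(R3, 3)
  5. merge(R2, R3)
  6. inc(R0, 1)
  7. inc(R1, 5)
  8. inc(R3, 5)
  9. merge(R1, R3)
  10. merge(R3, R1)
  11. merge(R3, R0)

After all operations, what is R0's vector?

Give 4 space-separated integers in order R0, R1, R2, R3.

Answer: 2 5 4 8

Derivation:
Op 1: inc R2 by 4 -> R2=(0,0,4,0) value=4
Op 2: inc R0 by 1 -> R0=(1,0,0,0) value=1
Op 3: merge R3<->R0 -> R3=(1,0,0,0) R0=(1,0,0,0)
Op 4: inc R3 by 3 -> R3=(1,0,0,3) value=4
Op 5: merge R2<->R3 -> R2=(1,0,4,3) R3=(1,0,4,3)
Op 6: inc R0 by 1 -> R0=(2,0,0,0) value=2
Op 7: inc R1 by 5 -> R1=(0,5,0,0) value=5
Op 8: inc R3 by 5 -> R3=(1,0,4,8) value=13
Op 9: merge R1<->R3 -> R1=(1,5,4,8) R3=(1,5,4,8)
Op 10: merge R3<->R1 -> R3=(1,5,4,8) R1=(1,5,4,8)
Op 11: merge R3<->R0 -> R3=(2,5,4,8) R0=(2,5,4,8)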